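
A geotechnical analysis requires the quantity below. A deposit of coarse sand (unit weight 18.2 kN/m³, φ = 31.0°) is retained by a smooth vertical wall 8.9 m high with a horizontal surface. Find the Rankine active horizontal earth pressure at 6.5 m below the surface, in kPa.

K_a = (1 − sin φ)/(1 + sin φ) = 0.3201.
σ_h = K_a γ z = 0.3201 × 18.2 × 6.5 = 37.87 kPa.

37.9 kPa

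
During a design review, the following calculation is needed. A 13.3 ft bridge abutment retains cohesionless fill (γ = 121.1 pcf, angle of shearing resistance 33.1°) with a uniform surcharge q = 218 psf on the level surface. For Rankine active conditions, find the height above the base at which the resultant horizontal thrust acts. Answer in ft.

4.91 ft

K_a = 0.2936.
Triangular part P₁ = ½K_aγH² = 3144 at H/3 = 4.433 ft; rectangular part P₂ = K_a q H = 851.2 at H/2 = 6.650 ft.
ȳ = (P₁·4.433 + P₂·6.650)/(P₁+P₂) = 4.906 ft.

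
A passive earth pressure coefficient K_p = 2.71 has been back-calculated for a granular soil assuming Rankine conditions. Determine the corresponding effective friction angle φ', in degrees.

27.4°

K_p = (1+sin φ)/(1−sin φ) ⇒ sin φ = (K_p − 1)/(K_p + 1) = 0.4609.
φ = arcsin(0.4609) = 27.45°.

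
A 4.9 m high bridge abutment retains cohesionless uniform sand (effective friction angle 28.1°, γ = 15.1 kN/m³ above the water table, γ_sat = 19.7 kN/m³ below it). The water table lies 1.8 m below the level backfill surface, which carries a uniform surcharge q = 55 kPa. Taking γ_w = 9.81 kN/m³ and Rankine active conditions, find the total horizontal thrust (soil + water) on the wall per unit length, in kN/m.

K_a = tan²(45° − φ/2) = 0.3596.
γ' = 19.7 − 9.81 = 9.890 kN/m³. h₂ = H − d_w = 3.1 m.
σ'_h: at surface K_a·q = 19.78; at WT K_a(q+γd_w) = 29.55; at base K_a(q+γd_w+γ'h₂) = 40.58 kPa.
P₁ = ½(19.78+29.55)×1.8 = 44.40; P₂ = ½(29.55+40.58)×3.1 = 108.7; P_w = ½γ_w h₂² = 47.14.
Total = 44.40+108.7+47.14 = 200.2 kN/m.

200 kN/m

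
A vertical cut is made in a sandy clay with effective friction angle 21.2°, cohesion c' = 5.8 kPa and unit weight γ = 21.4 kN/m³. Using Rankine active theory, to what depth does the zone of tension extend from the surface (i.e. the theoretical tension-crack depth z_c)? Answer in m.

K_a = tan²(45° − 21.2°/2) = 0.4688; √K_a = 0.6847.
The active pressure is zero where K_a γ z = 2c√K_a, so z_c = 2c/(γ√K_a) = 2×5.8/(21.4×0.6847) = 0.7917 m.

0.792 m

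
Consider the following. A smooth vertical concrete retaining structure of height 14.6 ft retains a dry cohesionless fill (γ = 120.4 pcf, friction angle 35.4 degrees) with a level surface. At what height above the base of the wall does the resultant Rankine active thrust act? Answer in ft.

K_a = 0.2664.
The pressure distribution is triangular, so the resultant acts at H/3 above the base = 14.6/3 = 4.867 ft.

4.87 ft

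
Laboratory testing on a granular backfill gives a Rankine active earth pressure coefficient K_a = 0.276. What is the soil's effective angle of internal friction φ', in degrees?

34.6°

K_a = tan²(45° − φ/2) ⇒ 45° − φ/2 = arctan(√0.276) = 27.72°.
φ = 2(45° − 27.72°) = 34.57°.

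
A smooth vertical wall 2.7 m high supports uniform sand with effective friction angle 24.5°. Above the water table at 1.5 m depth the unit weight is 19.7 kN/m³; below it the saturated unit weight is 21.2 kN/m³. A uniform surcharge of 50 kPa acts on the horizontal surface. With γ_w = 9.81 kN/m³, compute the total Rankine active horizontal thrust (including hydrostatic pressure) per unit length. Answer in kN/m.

K_a = tan²(45° − φ/2) = 0.4137.
γ' = 21.2 − 9.81 = 11.39 kN/m³. h₂ = H − d_w = 1.2 m.
σ'_h: at surface K_a·q = 20.69; at WT K_a(q+γd_w) = 32.91; at base K_a(q+γd_w+γ'h₂) = 38.57 kPa.
P₁ = ½(20.69+32.91)×1.5 = 40.20; P₂ = ½(32.91+38.57)×1.2 = 42.89; P_w = ½γ_w h₂² = 7.063.
Total = 40.20+42.89+7.063 = 90.15 kN/m.

90.2 kN/m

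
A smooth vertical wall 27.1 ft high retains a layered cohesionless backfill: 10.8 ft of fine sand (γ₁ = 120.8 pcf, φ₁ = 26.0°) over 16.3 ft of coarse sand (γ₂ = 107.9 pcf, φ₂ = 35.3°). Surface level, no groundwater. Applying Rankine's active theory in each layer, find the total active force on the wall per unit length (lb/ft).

K_a1 = tan²(45°−26.0°/2) = 0.3905; K_a2 = tan²(45°−35.3°/2) = 0.2675.
Layer 1: σ at base = K_a1 γ₁ h₁ = 509.4 psf; P₁ = ½×509.4×10.8 = 2751.
Layer 2: σ_v at top = γ₁h₁ = 1305; σ_h top = K_a2×1305 = 349.0; σ_h base = K_a2×(1305+107.9×16.3) = 819.6.
P₂ = ½(349.0+819.6)×16.3 = 9524. Total P_a = 2751+9524 = 12280 lb/ft.

12300 lb/ft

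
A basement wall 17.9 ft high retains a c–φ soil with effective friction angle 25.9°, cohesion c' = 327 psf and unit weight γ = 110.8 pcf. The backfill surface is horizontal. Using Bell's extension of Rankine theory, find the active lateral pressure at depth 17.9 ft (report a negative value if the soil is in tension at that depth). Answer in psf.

368 psf

K_a = (1 − sin φ)/(1 + sin φ) = 0.3920.
σ_a = K_a γ z − 2c√K_a = 0.3920×110.8×17.9 − 2×327×0.6261 = 368.0 psf.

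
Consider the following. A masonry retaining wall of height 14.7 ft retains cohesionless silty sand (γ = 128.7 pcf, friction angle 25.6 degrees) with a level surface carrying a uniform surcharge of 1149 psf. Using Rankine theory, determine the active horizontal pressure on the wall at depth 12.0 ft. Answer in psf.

1070 psf

K_a = (1 − sin φ)/(1 + sin φ) = 0.3966.
σ_v = γz + q = 128.7 × 12.0 + 1149 = 2693 psf.
σ_h = K_a σ_v = 0.3966 × 2693 = 1068 psf.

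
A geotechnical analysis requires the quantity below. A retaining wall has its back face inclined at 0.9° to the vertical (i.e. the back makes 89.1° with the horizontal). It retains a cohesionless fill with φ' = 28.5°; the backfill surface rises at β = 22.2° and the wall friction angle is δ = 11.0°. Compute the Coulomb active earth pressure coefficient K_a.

K_a = sin²(α+φ) / [sin²α · sin(α−δ) · (1 + √{sin(φ+δ)sin(φ−β) / (sin(α−δ)sin(α+β))})²].
With α = 89.1°, φ = 28.5°, δ = 11.0°, β = 22.2°: K_a = 0.4925.

0.493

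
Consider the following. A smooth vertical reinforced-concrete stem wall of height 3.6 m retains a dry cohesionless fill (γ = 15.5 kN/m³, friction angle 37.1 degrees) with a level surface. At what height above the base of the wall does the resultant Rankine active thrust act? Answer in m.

1.20 m

K_a = 0.2475.
The pressure distribution is triangular, so the resultant acts at H/3 above the base = 3.6/3 = 1.200 m.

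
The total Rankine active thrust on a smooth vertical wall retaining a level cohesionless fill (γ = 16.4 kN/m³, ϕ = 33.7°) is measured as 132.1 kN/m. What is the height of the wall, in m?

7.50 m

K_a = 0.2863. P_a = ½ K_a γ H² ⇒ H = √(2P_a/(K_a γ)).
H = √(2×132.1/(0.2863×16.4)) = 7.501 m.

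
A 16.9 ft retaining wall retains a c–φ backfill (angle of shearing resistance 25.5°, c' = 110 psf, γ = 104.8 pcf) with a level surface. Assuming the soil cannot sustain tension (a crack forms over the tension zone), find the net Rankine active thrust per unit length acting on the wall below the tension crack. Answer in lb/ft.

3840 lb/ft

K_a = 0.3981; √K_a = 0.6310.
Tension-crack depth z_c = 2c/(γ√K_a) = 2×110/(104.8×0.6310) = 3.327 ft.
σ_a at base = K_a γ H − 2c√K_a = 0.3981×104.8×16.9 − 2×110×0.6310 = 566.3 psf.
P_a = ½ × 566.3 × (H − z_c) = 0.5×566.3×13.57 = 3843 lb/ft.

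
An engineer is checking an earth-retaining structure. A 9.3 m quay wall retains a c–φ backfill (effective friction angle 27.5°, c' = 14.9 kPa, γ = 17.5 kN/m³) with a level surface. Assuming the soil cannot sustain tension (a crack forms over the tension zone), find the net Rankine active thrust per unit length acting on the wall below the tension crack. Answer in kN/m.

K_a = 0.3682; √K_a = 0.6068.
Tension-crack depth z_c = 2c/(γ√K_a) = 2×14.9/(17.5×0.6068) = 2.806 m.
σ_a at base = K_a γ H − 2c√K_a = 0.3682×17.5×9.3 − 2×14.9×0.6068 = 41.85 kPa.
P_a = ½ × 41.85 × (H − z_c) = 0.5×41.85×6.494 = 135.9 kN/m.

136 kN/m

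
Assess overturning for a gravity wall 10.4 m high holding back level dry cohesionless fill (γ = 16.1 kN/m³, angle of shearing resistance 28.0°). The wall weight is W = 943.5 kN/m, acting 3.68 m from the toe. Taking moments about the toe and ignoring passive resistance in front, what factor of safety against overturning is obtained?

3.19

K_a = tan²(45° − 28.0°/2) = 0.3610.
P_a = ½K_aγH² = 0.5×0.3610×16.1×10.4² = 314.3 kN/m, acting at H/3 = 3.467 m above the base.
Overturning moment M_o = P_a × H/3 = 314.3 × 3.467 = 1090.
Resisting moment M_r = W × 3.68 = 943.5 × 3.68 = 3472.
FS_overturning = M_r/M_o = 3472/1090 = 3.186.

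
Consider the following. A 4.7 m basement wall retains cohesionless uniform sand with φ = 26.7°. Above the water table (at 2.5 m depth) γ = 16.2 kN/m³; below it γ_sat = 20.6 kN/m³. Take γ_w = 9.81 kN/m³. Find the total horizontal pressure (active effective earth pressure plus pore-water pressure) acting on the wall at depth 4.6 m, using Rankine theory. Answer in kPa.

K_a = (1 − sin φ)/(1 + sin φ) = 0.3800.
γ' = 20.6 − 9.81 = 10.79 kN/m³.
Effective vertical stress at 4.6 m: σ'_v = 16.2×2.5 + 10.79×2.10 = 63.16 kPa.
σ'_h = K_a σ'_v = 0.3800 × 63.16 = 24.00 kPa; u = γ_w × 2.10 = 20.60 kPa.
Total σ_h = 24.00 + 20.60 = 44.60 kPa.

44.6 kPa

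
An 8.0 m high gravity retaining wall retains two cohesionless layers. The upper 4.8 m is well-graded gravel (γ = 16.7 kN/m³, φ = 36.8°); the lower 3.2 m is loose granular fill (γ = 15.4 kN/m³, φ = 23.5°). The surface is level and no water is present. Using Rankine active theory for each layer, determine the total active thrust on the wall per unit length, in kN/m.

192 kN/m

K_a1 = tan²(45°−36.8°/2) = 0.2508; K_a2 = tan²(45°−23.5°/2) = 0.4298.
Layer 1: σ at base = K_a1 γ₁ h₁ = 20.10 kPa; P₁ = ½×20.10×4.8 = 48.24.
Layer 2: σ_v at top = γ₁h₁ = 80.16; σ_h top = K_a2×80.16 = 34.46; σ_h base = K_a2×(80.16+15.4×3.2) = 55.64.
P₂ = ½(34.46+55.64)×3.2 = 144.2. Total P_a = 48.24+144.2 = 192.4 kN/m.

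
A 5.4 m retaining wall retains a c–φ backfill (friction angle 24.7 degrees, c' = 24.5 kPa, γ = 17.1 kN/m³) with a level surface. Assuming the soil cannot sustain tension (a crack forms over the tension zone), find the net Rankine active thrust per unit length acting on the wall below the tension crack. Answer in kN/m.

3.02 kN/m

K_a = 0.4106; √K_a = 0.6408.
Tension-crack depth z_c = 2c/(γ√K_a) = 2×24.5/(17.1×0.6408) = 4.472 m.
σ_a at base = K_a γ H − 2c√K_a = 0.4106×17.1×5.4 − 2×24.5×0.6408 = 6.515 kPa.
P_a = ½ × 6.515 × (H − z_c) = 0.5×6.515×0.9280 = 3.023 kN/m.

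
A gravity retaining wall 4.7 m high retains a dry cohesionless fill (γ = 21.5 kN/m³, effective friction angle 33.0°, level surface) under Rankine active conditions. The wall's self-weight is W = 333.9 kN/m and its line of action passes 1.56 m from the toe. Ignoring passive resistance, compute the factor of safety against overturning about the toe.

K_a = tan²(45° − 33.0°/2) = 0.2948.
P_a = ½K_aγH² = 0.5×0.2948×21.5×4.7² = 70.01 kN/m, acting at H/3 = 1.567 m above the base.
Overturning moment M_o = P_a × H/3 = 70.01 × 1.567 = 109.7.
Resisting moment M_r = W × 1.56 = 333.9 × 1.56 = 520.9.
FS_overturning = M_r/M_o = 520.9/109.7 = 4.749.

4.75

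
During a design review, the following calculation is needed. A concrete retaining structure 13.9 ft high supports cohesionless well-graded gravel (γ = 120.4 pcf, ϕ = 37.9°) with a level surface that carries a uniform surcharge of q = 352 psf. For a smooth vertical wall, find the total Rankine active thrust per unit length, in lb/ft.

3950 lb/ft

K_a = tan²(45° − φ/2) = 0.2389.
Soil triangle: ½ K_a γ H² = 0.5×0.2389×120.4×13.9² = 2779 lb/ft.
Surcharge rectangle: K_a q H = 0.2389×352×13.9 = 1169 lb/ft.
Total = 2779 + 1169 = 3948 lb/ft.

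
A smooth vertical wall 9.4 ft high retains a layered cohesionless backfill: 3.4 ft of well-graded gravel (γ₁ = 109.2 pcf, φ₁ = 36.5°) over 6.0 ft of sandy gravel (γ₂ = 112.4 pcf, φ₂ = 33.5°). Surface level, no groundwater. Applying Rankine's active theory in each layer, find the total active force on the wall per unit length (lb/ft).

K_a1 = tan²(45°−36.5°/2) = 0.2541; K_a2 = tan²(45°−33.5°/2) = 0.2887.
Layer 1: σ at base = K_a1 γ₁ h₁ = 94.33 psf; P₁ = ½×94.33×3.4 = 160.4.
Layer 2: σ_v at top = γ₁h₁ = 371.3; σ_h top = K_a2×371.3 = 107.2; σ_h base = K_a2×(371.3+112.4×6.0) = 301.9.
P₂ = ½(107.2+301.9)×6.0 = 1227. Total P_a = 160.4+1227 = 1388 lb/ft.

1390 lb/ft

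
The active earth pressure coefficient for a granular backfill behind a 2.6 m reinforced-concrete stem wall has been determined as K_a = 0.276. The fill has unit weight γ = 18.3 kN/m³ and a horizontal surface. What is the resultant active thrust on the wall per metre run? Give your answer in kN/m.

P = ½ K_a γ H² = 0.5 × 0.276 × 18.3 × 2.6² = 17.07 kN/m.

17.1 kN/m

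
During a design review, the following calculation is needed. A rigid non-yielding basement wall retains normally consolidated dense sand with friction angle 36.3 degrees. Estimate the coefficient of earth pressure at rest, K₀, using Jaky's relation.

K₀ = 1 − sin φ' = 1 − sin 36.3° = 0.4080.

0.408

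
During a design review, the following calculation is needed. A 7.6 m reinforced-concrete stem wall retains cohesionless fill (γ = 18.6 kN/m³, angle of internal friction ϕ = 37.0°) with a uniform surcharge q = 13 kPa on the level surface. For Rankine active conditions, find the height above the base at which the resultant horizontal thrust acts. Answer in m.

K_a = 0.2486.
Triangular part P₁ = ½K_aγH² = 133.5 at H/3 = 2.533 m; rectangular part P₂ = K_a q H = 24.56 at H/2 = 3.800 m.
ȳ = (P₁·2.533 + P₂·3.800)/(P₁+P₂) = 2.730 m.

2.73 m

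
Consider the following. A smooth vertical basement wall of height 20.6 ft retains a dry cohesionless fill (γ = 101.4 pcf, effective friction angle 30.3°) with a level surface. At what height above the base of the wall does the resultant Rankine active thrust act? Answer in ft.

K_a = 0.3293.
The pressure distribution is triangular, so the resultant acts at H/3 above the base = 20.6/3 = 6.867 ft.

6.87 ft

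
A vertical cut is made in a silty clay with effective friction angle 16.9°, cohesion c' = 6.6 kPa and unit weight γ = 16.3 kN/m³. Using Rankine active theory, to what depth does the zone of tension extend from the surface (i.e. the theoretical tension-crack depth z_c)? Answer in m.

K_a = tan²(45° − 16.9°/2) = 0.5495; √K_a = 0.7413.
The active pressure is zero where K_a γ z = 2c√K_a, so z_c = 2c/(γ√K_a) = 2×6.6/(16.3×0.7413) = 1.092 m.

1.09 m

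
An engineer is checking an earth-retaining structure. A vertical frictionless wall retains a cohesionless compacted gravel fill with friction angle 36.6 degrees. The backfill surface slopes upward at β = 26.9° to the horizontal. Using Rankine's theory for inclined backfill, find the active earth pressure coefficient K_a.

0.351

K_a = cos β · (cos β − √(cos²β − cos²φ)) / (cos β + √(cos²β − cos²φ)).
cos β = 0.8918, cos φ = 0.8028, √(cos²β − cos²φ) = 0.3883.
K_a = 0.8918 × (0.8918 − 0.3883)/(0.8918 + 0.3883) = 0.3508.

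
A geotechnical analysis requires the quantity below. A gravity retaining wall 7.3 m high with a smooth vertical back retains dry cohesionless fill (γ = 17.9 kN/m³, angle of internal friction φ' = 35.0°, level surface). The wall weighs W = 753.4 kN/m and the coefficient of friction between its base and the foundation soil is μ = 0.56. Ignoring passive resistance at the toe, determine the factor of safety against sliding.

3.26

K_a = tan²(45° − 35.0°/2) = 0.2710.
P_a = ½K_aγH² = 0.5×0.2710×17.9×7.3² = 129.2 kN/m, acting at H/3 = 2.433 m above the base.
FS_sliding = μW / P_a = 0.56×753.4 / 129.2 = 3.264.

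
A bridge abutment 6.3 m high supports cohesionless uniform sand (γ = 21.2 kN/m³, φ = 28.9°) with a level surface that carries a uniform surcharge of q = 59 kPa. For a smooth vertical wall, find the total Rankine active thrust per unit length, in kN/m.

276 kN/m

K_a = tan²(45° − φ/2) = 0.3484.
Soil triangle: ½ K_a γ H² = 0.5×0.3484×21.2×6.3² = 146.6 kN/m.
Surcharge rectangle: K_a q H = 0.3484×59×6.3 = 129.5 kN/m.
Total = 146.6 + 129.5 = 276.0 kN/m.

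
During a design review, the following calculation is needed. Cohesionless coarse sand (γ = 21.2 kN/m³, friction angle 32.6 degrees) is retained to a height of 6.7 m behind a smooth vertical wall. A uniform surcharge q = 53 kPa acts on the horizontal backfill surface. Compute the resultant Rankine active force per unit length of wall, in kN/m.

249 kN/m

K_a = tan²(45° − φ/2) = 0.2997.
Soil triangle: ½ K_a γ H² = 0.5×0.2997×21.2×6.7² = 142.6 kN/m.
Surcharge rectangle: K_a q H = 0.2997×53×6.7 = 106.4 kN/m.
Total = 142.6 + 106.4 = 249.1 kN/m.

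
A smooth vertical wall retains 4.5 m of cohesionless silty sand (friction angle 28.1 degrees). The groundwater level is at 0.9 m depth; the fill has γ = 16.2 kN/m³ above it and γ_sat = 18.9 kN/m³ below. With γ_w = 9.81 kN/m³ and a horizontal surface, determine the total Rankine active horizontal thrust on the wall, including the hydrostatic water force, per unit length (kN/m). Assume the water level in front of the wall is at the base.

106 kN/m

K_a = tan²(45° − φ/2) = 0.3596.
γ' = 18.9 − 9.81 = 9.090 kN/m³. Depth below WT = 3.6 m.
σ'_h at WT = K_a γ d_w = 5.243 kPa; at base = 5.243 + K_a γ' × 3.6 = 17.01 kPa.
P₁ (0–0.9 m) = ½×5.243×0.9 = 2.359. P₂ (0.9–4.5 m) = ½(5.243+17.01)×3.6 = 40.06.
P_w = ½ γ_w h₂² = 0.5×9.81×3.6² = 63.57. Total = 2.359+40.06+63.57 = 106.0 kN/m.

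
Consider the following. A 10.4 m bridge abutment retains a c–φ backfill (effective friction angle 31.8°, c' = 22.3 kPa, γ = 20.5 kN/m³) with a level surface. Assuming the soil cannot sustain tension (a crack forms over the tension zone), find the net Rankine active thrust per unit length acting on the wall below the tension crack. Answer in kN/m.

K_a = 0.3098; √K_a = 0.5566.
Tension-crack depth z_c = 2c/(γ√K_a) = 2×22.3/(20.5×0.5566) = 3.909 m.
σ_a at base = K_a γ H − 2c√K_a = 0.3098×20.5×10.4 − 2×22.3×0.5566 = 41.22 kPa.
P_a = ½ × 41.22 × (H − z_c) = 0.5×41.22×6.491 = 133.8 kN/m.

134 kN/m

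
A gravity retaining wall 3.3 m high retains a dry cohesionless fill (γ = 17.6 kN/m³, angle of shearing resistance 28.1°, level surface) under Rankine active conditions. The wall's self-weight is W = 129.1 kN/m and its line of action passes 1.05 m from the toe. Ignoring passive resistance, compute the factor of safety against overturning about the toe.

K_a = tan²(45° − 28.1°/2) = 0.3596.
P_a = ½K_aγH² = 0.5×0.3596×17.6×3.3² = 34.46 kN/m, acting at H/3 = 1.100 m above the base.
Overturning moment M_o = P_a × H/3 = 34.46 × 1.100 = 37.91.
Resisting moment M_r = W × 1.05 = 129.1 × 1.05 = 135.6.
FS_overturning = M_r/M_o = 135.6/37.91 = 3.576.

3.58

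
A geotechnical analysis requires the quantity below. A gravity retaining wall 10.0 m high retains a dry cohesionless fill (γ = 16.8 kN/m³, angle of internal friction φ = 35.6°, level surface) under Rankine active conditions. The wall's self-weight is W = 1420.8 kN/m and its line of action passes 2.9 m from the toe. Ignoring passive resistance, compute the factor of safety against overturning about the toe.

K_a = tan²(45° − 35.6°/2) = 0.2641.
P_a = ½K_aγH² = 0.5×0.2641×16.8×10.0² = 221.9 kN/m, acting at H/3 = 3.333 m above the base.
Overturning moment M_o = P_a × H/3 = 221.9 × 3.333 = 739.5.
Resisting moment M_r = W × 2.9 = 1420.8 × 2.9 = 4120.
FS_overturning = M_r/M_o = 4120/739.5 = 5.571.

5.57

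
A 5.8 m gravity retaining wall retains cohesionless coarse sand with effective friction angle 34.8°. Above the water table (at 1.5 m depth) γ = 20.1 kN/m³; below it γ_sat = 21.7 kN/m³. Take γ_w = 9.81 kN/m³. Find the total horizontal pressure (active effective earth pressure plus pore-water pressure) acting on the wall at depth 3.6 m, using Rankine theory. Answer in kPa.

K_a = (1 − sin φ)/(1 + sin φ) = 0.2733.
γ' = 21.7 − 9.81 = 11.89 kN/m³.
Effective vertical stress at 3.6 m: σ'_v = 20.1×1.5 + 11.89×2.10 = 55.12 kPa.
σ'_h = K_a σ'_v = 0.2733 × 55.12 = 15.06 kPa; u = γ_w × 2.10 = 20.60 kPa.
Total σ_h = 15.06 + 20.60 = 35.67 kPa.

35.7 kPa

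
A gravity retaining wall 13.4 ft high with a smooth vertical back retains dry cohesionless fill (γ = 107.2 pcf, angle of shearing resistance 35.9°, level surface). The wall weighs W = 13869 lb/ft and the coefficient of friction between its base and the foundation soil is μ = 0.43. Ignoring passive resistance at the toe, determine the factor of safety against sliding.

K_a = tan²(45° − 35.9°/2) = 0.2607.
P_a = ½K_aγH² = 0.5×0.2607×107.2×13.4² = 2509 lb/ft, acting at H/3 = 4.467 ft above the base.
FS_sliding = μW / P_a = 0.43×13869 / 2509 = 2.376.

2.38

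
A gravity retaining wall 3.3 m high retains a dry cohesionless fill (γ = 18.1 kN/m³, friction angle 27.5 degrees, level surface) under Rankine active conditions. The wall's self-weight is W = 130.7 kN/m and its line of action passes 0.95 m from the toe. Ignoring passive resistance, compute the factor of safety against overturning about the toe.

3.11

K_a = tan²(45° − 27.5°/2) = 0.3682.
P_a = ½K_aγH² = 0.5×0.3682×18.1×3.3² = 36.29 kN/m, acting at H/3 = 1.100 m above the base.
Overturning moment M_o = P_a × H/3 = 36.29 × 1.100 = 39.92.
Resisting moment M_r = W × 0.95 = 130.7 × 0.95 = 124.2.
FS_overturning = M_r/M_o = 124.2/39.92 = 3.110.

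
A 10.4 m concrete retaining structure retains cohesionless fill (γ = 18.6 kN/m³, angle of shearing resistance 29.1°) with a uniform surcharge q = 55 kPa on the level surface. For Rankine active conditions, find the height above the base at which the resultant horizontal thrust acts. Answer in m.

K_a = 0.3456.
Triangular part P₁ = ½K_aγH² = 347.6 at H/3 = 3.467 m; rectangular part P₂ = K_a q H = 197.7 at H/2 = 5.200 m.
ȳ = (P₁·3.467 + P₂·5.200)/(P₁+P₂) = 4.095 m.

4.10 m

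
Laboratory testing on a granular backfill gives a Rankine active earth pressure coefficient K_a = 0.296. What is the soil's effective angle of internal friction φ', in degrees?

32.9°

K_a = tan²(45° − φ/2) ⇒ 45° − φ/2 = arctan(√0.296) = 28.55°.
φ = 2(45° − 28.55°) = 32.90°.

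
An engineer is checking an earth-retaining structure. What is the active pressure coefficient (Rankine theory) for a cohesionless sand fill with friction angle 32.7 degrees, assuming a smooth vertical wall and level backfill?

0.298

K_a = tan²(45° − φ/2) = tan²(28.65°) = 0.2985.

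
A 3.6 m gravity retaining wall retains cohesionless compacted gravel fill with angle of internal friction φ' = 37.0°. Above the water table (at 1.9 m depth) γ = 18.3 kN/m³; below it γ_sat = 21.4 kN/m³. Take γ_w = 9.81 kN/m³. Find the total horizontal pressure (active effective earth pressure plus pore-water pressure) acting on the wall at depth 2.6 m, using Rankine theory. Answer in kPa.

K_a = (1 − sin φ)/(1 + sin φ) = 0.2486.
γ' = 21.4 − 9.81 = 11.59 kN/m³.
Effective vertical stress at 2.6 m: σ'_v = 18.3×1.9 + 11.59×0.700 = 42.88 kPa.
σ'_h = K_a σ'_v = 0.2486 × 42.88 = 10.66 kPa; u = γ_w × 0.700 = 6.867 kPa.
Total σ_h = 10.66 + 6.867 = 17.53 kPa.

17.5 kPa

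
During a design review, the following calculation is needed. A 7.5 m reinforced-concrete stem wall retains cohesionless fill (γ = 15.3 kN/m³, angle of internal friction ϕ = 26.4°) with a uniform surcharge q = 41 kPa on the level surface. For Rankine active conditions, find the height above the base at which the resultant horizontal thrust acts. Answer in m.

3.02 m

K_a = 0.3844.
Triangular part P₁ = ½K_aγH² = 165.4 at H/3 = 2.500 m; rectangular part P₂ = K_a q H = 118.2 at H/2 = 3.750 m.
ȳ = (P₁·2.500 + P₂·3.750)/(P₁+P₂) = 3.021 m.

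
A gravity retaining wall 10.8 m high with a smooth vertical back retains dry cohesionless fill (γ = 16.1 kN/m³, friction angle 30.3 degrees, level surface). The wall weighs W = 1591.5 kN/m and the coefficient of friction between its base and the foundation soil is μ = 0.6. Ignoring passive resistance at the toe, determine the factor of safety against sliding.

K_a = tan²(45° − 30.3°/2) = 0.3293.
P_a = ½K_aγH² = 0.5×0.3293×16.1×10.8² = 309.2 kN/m, acting at H/3 = 3.600 m above the base.
FS_sliding = μW / P_a = 0.6×1591.5 / 309.2 = 3.088.

3.09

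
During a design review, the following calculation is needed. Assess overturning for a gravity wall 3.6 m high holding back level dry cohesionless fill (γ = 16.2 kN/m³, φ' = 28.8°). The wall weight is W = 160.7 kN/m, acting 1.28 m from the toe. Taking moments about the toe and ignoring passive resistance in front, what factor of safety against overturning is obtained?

4.67

K_a = tan²(45° − 28.8°/2) = 0.3498.
P_a = ½K_aγH² = 0.5×0.3498×16.2×3.6² = 36.72 kN/m, acting at H/3 = 1.200 m above the base.
Overturning moment M_o = P_a × H/3 = 36.72 × 1.200 = 44.06.
Resisting moment M_r = W × 1.28 = 160.7 × 1.28 = 205.7.
FS_overturning = M_r/M_o = 205.7/44.06 = 4.669.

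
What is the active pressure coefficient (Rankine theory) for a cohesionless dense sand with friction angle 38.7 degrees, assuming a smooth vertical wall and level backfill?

K_a = tan²(45° − φ/2) = tan²(25.65°) = 0.2306.

0.231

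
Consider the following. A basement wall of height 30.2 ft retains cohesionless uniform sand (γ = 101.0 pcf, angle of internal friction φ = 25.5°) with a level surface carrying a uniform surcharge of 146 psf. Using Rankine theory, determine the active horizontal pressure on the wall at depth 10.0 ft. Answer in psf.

460 psf

K_a = (1 − sin φ)/(1 + sin φ) = 0.3981.
σ_v = γz + q = 101.0 × 10.0 + 146 = 1156 psf.
σ_h = K_a σ_v = 0.3981 × 1156 = 460.2 psf.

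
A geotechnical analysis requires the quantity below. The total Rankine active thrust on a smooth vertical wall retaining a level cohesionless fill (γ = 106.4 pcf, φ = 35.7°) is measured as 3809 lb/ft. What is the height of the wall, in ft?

16.5 ft

K_a = 0.2630. P_a = ½ K_a γ H² ⇒ H = √(2P_a/(K_a γ)).
H = √(2×3809/(0.2630×106.4)) = 16.50 ft.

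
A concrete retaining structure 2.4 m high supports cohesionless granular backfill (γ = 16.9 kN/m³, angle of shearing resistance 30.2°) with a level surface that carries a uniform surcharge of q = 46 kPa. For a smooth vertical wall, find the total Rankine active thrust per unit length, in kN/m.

52.6 kN/m

K_a = tan²(45° − φ/2) = 0.3307.
Soil triangle: ½ K_a γ H² = 0.5×0.3307×16.9×2.4² = 16.09 kN/m.
Surcharge rectangle: K_a q H = 0.3307×46×2.4 = 36.50 kN/m.
Total = 16.09 + 36.50 = 52.60 kN/m.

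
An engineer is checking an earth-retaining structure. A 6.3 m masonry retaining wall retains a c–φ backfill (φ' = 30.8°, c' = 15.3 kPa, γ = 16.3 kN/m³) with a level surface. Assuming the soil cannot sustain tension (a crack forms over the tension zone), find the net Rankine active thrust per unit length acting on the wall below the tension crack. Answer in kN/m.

K_a = 0.3227; √K_a = 0.5681.
Tension-crack depth z_c = 2c/(γ√K_a) = 2×15.3/(16.3×0.5681) = 3.305 m.
σ_a at base = K_a γ H − 2c√K_a = 0.3227×16.3×6.3 − 2×15.3×0.5681 = 15.76 kPa.
P_a = ½ × 15.76 × (H − z_c) = 0.5×15.76×2.995 = 23.60 kN/m.

23.6 kN/m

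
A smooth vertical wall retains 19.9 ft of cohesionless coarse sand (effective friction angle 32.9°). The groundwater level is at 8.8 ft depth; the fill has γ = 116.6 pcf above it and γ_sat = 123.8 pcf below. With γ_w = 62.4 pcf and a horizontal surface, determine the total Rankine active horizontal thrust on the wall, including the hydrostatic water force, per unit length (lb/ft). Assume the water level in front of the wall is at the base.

K_a = tan²(45° − φ/2) = 0.2960.
γ' = 123.8 − 62.4 = 61.40 pcf. Depth below WT = 11.1 ft.
σ'_h at WT = K_a γ d_w = 303.8 psf; at base = 303.8 + K_a γ' × 11.1 = 505.5 psf.
P₁ (0–8.8 ft) = ½×303.8×8.8 = 1337. P₂ (8.8–19.9 ft) = ½(303.8+505.5)×11.1 = 4491.
P_w = ½ γ_w h₂² = 0.5×62.4×11.1² = 3844. Total = 1337+4491+3844 = 9672 lb/ft.

9670 lb/ft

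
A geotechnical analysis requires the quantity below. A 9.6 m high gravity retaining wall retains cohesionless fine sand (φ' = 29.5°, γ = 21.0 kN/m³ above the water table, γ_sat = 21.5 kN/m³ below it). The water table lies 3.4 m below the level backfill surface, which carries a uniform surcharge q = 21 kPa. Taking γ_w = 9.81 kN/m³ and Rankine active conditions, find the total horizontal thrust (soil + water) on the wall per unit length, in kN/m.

525 kN/m

K_a = tan²(45° − φ/2) = 0.3401.
γ' = 21.5 − 9.81 = 11.69 kN/m³. h₂ = H − d_w = 6.2 m.
σ'_h: at surface K_a·q = 7.142; at WT K_a(q+γd_w) = 31.43; at base K_a(q+γd_w+γ'h₂) = 56.08 kPa.
P₁ = ½(7.142+31.43)×3.4 = 65.56; P₂ = ½(31.43+56.08)×6.2 = 271.3; P_w = ½γ_w h₂² = 188.5.
Total = 65.56+271.3+188.5 = 525.4 kN/m.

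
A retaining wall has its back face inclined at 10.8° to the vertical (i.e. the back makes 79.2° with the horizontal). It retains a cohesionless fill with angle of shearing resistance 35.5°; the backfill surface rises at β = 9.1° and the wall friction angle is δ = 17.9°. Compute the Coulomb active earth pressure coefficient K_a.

0.363

K_a = sin²(α+φ) / [sin²α · sin(α−δ) · (1 + √{sin(φ+δ)sin(φ−β) / (sin(α−δ)sin(α+β))})²].
With α = 79.2°, φ = 35.5°, δ = 17.9°, β = 9.1°: K_a = 0.3634.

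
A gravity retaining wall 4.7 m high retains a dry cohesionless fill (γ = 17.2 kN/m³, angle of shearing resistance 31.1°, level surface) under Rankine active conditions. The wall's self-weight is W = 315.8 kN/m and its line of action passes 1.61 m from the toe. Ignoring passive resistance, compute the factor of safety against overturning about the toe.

K_a = tan²(45° − 31.1°/2) = 0.3188.
P_a = ½K_aγH² = 0.5×0.3188×17.2×4.7² = 60.56 kN/m, acting at H/3 = 1.567 m above the base.
Overturning moment M_o = P_a × H/3 = 60.56 × 1.567 = 94.88.
Resisting moment M_r = W × 1.61 = 315.8 × 1.61 = 508.4.
FS_overturning = M_r/M_o = 508.4/94.88 = 5.359.

5.36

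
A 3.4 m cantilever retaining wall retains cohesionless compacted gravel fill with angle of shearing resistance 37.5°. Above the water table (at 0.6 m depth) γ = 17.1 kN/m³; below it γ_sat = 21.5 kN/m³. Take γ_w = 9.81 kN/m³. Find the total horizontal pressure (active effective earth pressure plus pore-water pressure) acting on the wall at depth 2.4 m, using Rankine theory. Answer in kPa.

25.3 kPa

K_a = (1 − sin φ)/(1 + sin φ) = 0.2432.
γ' = 21.5 − 9.81 = 11.69 kN/m³.
Effective vertical stress at 2.4 m: σ'_v = 17.1×0.6 + 11.69×1.80 = 31.30 kPa.
σ'_h = K_a σ'_v = 0.2432 × 31.30 = 7.612 kPa; u = γ_w × 1.80 = 17.66 kPa.
Total σ_h = 7.612 + 17.66 = 25.27 kPa.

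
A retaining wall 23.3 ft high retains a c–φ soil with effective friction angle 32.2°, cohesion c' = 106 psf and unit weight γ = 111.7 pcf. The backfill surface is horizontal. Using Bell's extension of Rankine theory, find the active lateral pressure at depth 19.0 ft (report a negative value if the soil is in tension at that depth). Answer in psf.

K_a = (1 − sin φ)/(1 + sin φ) = 0.3047.
σ_a = K_a γ z − 2c√K_a = 0.3047×111.7×19.0 − 2×106×0.5520 = 529.7 psf.

530 psf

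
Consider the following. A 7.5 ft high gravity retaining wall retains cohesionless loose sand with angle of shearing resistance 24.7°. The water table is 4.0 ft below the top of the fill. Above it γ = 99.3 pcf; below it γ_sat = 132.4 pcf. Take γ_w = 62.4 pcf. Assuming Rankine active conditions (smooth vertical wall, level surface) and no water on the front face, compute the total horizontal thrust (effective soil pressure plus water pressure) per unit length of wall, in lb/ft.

K_a = tan²(45° − φ/2) = 0.4106.
γ' = 132.4 − 62.4 = 70.00 pcf. Depth below WT = 3.5 ft.
σ'_h at WT = K_a γ d_w = 163.1 psf; at base = 163.1 + K_a γ' × 3.5 = 263.7 psf.
P₁ (0–4.0 ft) = ½×163.1×4.0 = 326.2. P₂ (4.0–7.5 ft) = ½(163.1+263.7)×3.5 = 746.8.
P_w = ½ γ_w h₂² = 0.5×62.4×3.5² = 382.2. Total = 326.2+746.8+382.2 = 1455 lb/ft.

1460 lb/ft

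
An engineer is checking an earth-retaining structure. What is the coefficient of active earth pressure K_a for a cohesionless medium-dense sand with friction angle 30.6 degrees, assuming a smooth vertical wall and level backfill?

0.325

K_a = tan²(45° − φ/2) = tan²(29.70°) = 0.3253.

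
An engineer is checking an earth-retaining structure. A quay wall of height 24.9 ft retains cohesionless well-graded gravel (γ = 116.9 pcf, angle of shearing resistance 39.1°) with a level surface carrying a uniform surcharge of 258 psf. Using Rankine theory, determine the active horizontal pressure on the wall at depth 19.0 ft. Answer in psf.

561 psf

K_a = (1 − sin φ)/(1 + sin φ) = 0.2265.
σ_v = γz + q = 116.9 × 19.0 + 258 = 2479 psf.
σ_h = K_a σ_v = 0.2265 × 2479 = 561.5 psf.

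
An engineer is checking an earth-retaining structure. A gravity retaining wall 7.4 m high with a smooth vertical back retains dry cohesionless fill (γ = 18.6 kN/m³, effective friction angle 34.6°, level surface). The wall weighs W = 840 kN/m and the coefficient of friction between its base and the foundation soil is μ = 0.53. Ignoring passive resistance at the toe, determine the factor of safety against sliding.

3.17

K_a = tan²(45° − 34.6°/2) = 0.2756.
P_a = ½K_aγH² = 0.5×0.2756×18.6×7.4² = 140.4 kN/m, acting at H/3 = 2.467 m above the base.
FS_sliding = μW / P_a = 0.53×840 / 140.4 = 3.172.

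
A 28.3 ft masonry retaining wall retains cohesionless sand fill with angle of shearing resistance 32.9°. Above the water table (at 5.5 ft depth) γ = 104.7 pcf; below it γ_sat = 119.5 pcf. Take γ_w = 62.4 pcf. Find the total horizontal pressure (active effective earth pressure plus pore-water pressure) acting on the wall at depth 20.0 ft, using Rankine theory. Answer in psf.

1320 psf

K_a = (1 − sin φ)/(1 + sin φ) = 0.2960.
γ' = 119.5 − 62.4 = 57.10 pcf.
Effective vertical stress at 20.0 ft: σ'_v = 104.7×5.5 + 57.10×14.5 = 1404 psf.
σ'_h = K_a σ'_v = 0.2960 × 1404 = 415.6 psf; u = γ_w × 14.5 = 904.8 psf.
Total σ_h = 415.6 + 904.8 = 1320 psf.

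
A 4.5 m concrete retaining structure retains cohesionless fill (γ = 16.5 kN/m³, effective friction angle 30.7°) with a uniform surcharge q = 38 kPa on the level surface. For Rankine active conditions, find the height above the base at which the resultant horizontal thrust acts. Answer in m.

1.88 m

K_a = 0.3240.
Triangular part P₁ = ½K_aγH² = 54.13 at H/3 = 1.500 m; rectangular part P₂ = K_a q H = 55.41 at H/2 = 2.250 m.
ȳ = (P₁·1.500 + P₂·2.250)/(P₁+P₂) = 1.879 m.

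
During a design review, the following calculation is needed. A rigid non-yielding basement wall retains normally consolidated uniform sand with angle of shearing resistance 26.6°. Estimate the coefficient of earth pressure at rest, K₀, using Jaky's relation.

0.552

K₀ = 1 − sin φ' = 1 − sin 26.6° = 0.5522.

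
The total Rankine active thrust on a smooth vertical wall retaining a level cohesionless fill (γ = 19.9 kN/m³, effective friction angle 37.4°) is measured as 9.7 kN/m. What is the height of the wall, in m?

K_a = 0.2443. P_a = ½ K_a γ H² ⇒ H = √(2P_a/(K_a γ)).
H = √(2×9.7/(0.2443×19.9)) = 1.998 m.

2.00 m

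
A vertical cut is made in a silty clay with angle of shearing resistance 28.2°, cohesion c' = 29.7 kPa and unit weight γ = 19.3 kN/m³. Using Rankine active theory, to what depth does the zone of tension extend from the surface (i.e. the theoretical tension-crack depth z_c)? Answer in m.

5.14 m

K_a = tan²(45° − 28.2°/2) = 0.3582; √K_a = 0.5985.
The active pressure is zero where K_a γ z = 2c√K_a, so z_c = 2c/(γ√K_a) = 2×29.7/(19.3×0.5985) = 5.142 m.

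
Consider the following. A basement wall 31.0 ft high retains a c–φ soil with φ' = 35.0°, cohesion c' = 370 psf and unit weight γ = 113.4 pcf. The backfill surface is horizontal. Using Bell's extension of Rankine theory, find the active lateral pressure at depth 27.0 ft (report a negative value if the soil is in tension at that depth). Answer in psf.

K_a = (1 − sin φ)/(1 + sin φ) = 0.2710.
σ_a = K_a γ z − 2c√K_a = 0.2710×113.4×27.0 − 2×370×0.5206 = 444.5 psf.

444 psf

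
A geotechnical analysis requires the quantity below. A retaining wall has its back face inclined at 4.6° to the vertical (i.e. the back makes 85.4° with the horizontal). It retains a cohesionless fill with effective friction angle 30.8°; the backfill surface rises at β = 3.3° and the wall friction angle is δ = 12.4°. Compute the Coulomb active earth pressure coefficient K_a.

K_a = sin²(α+φ) / [sin²α · sin(α−δ) · (1 + √{sin(φ+δ)sin(φ−β) / (sin(α−δ)sin(α+β))})²].
With α = 85.4°, φ = 30.8°, δ = 12.4°, β = 3.3°: K_a = 0.3416.

0.342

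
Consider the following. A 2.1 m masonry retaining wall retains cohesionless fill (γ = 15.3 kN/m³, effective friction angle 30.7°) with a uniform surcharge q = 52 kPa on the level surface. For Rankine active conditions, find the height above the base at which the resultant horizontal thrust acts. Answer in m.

K_a = 0.3240.
Triangular part P₁ = ½K_aγH² = 10.93 at H/3 = 0.7000 m; rectangular part P₂ = K_a q H = 35.38 at H/2 = 1.050 m.
ȳ = (P₁·0.7000 + P₂·1.050)/(P₁+P₂) = 0.9674 m.

0.967 m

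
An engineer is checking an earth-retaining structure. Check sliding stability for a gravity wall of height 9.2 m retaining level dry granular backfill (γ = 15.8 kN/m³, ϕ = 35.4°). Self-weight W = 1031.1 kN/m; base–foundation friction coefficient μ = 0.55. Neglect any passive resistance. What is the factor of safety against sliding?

3.18

K_a = tan²(45° − 35.4°/2) = 0.2664.
P_a = ½K_aγH² = 0.5×0.2664×15.8×9.2² = 178.1 kN/m, acting at H/3 = 3.067 m above the base.
FS_sliding = μW / P_a = 0.55×1031.1 / 178.1 = 3.184.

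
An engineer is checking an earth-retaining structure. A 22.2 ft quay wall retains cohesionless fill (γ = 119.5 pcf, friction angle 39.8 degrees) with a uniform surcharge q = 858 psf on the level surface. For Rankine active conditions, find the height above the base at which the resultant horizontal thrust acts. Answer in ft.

K_a = 0.2194.
Triangular part P₁ = ½K_aγH² = 6462 at H/3 = 7.400 ft; rectangular part P₂ = K_a q H = 4180 at H/2 = 11.10 ft.
ȳ = (P₁·7.400 + P₂·11.10)/(P₁+P₂) = 8.853 ft.

8.85 ft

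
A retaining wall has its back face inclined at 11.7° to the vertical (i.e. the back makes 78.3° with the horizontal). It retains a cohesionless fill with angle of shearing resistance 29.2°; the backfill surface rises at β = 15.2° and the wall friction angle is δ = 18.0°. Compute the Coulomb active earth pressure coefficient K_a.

0.518

K_a = sin²(α+φ) / [sin²α · sin(α−δ) · (1 + √{sin(φ+δ)sin(φ−β) / (sin(α−δ)sin(α+β))})²].
With α = 78.3°, φ = 29.2°, δ = 18.0°, β = 15.2°: K_a = 0.5176.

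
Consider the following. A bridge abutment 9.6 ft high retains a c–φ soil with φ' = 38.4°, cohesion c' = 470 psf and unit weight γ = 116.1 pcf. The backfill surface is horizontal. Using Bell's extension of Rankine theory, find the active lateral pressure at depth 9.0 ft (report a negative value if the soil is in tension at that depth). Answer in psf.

-210 psf

K_a = (1 − sin φ)/(1 + sin φ) = 0.2337.
σ_a = K_a γ z − 2c√K_a = 0.2337×116.1×9.0 − 2×470×0.4834 = -210.2 psf.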